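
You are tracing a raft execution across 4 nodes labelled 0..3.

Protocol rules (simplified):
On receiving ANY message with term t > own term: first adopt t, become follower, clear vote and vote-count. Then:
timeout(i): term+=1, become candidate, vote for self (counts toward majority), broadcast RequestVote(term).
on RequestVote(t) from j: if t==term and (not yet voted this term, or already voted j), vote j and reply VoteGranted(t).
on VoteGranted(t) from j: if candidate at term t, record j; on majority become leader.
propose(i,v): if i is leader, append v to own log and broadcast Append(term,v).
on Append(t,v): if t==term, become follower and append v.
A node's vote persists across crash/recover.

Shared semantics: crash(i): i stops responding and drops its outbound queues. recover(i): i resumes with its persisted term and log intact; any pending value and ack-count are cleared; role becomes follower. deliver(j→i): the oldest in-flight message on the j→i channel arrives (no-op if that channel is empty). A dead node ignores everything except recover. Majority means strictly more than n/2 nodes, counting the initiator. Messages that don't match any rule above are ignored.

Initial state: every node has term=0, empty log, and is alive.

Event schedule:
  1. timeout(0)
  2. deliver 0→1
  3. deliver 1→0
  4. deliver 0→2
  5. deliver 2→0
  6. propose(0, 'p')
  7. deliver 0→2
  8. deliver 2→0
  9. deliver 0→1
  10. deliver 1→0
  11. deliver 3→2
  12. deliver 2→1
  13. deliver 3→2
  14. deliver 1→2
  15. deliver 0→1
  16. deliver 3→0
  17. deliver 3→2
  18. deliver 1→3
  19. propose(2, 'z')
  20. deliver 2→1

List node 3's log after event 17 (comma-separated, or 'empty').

[1] timeout(0) → N0(cand t1 [-])
[2] deliver 0→1 → N1(foll t1 [-])
[3] deliver 1→0 → ∅
[4] deliver 0→2 → N2(foll t1 [-])
[5] deliver 2→0 → N0(lead t1 [-])
[6] propose(0,'p') → N0(lead t1 [p])
[7] deliver 0→2 → N2(foll t1 [p])
[8] deliver 2→0 → ∅
[9] deliver 0→1 → N1(foll t1 [p])
[10] deliver 1→0 → ∅
[11] deliver 3→2 → ∅
[12] deliver 2→1 → ∅
[13] deliver 3→2 → ∅
[14] deliver 1→2 → ∅
[15] deliver 0→1 → ∅
[16] deliver 3→0 → ∅
[17] deliver 3→2 → ∅

empty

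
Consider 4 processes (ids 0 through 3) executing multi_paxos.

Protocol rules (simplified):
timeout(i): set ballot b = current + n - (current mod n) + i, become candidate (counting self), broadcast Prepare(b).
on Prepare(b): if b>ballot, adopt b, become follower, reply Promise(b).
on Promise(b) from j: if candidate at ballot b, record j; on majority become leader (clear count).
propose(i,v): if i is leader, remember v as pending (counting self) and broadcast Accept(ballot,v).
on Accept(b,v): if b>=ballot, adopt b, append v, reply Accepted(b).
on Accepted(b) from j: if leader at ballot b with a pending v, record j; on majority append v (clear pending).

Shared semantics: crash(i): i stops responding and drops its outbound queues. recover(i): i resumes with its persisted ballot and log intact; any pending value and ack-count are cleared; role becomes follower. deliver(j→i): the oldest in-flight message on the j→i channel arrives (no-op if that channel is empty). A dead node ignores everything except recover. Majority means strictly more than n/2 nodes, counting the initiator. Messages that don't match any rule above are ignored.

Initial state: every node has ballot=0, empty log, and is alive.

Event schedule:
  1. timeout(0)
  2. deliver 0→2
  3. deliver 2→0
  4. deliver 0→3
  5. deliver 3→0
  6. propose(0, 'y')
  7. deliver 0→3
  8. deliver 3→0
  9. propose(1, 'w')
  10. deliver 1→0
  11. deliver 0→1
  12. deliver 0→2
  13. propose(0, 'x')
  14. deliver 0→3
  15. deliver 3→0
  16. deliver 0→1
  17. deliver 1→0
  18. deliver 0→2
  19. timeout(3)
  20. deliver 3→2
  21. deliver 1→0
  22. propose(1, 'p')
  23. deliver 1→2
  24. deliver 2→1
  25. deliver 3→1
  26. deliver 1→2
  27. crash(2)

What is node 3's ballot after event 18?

4

step 1 timeout(0): 0={cand,b=4,log=-}
step 2 deliver 0→2: 2={foll,b=4,log=-}
step 3 deliver 2→0: —
step 4 deliver 0→3: 3={foll,b=4,log=-}
step 5 deliver 3→0: 0={lead,b=4,log=-}
step 6 propose(0,'y'): —
step 7 deliver 0→3: 3={foll,b=4,log=y}
step 8 deliver 3→0: —
step 9 propose(1,'w'): —
step 10 deliver 1→0: —
step 11 deliver 0→1: 1={foll,b=4,log=-}
step 12 deliver 0→2: 2={foll,b=4,log=y}
step 13 propose(0,'x'): —
step 14 deliver 0→3: 3={foll,b=4,log=y,x}
step 15 deliver 3→0: —
step 16 deliver 0→1: 1={foll,b=4,log=y}
step 17 deliver 1→0: —
step 18 deliver 0→2: 2={foll,b=4,log=y,x}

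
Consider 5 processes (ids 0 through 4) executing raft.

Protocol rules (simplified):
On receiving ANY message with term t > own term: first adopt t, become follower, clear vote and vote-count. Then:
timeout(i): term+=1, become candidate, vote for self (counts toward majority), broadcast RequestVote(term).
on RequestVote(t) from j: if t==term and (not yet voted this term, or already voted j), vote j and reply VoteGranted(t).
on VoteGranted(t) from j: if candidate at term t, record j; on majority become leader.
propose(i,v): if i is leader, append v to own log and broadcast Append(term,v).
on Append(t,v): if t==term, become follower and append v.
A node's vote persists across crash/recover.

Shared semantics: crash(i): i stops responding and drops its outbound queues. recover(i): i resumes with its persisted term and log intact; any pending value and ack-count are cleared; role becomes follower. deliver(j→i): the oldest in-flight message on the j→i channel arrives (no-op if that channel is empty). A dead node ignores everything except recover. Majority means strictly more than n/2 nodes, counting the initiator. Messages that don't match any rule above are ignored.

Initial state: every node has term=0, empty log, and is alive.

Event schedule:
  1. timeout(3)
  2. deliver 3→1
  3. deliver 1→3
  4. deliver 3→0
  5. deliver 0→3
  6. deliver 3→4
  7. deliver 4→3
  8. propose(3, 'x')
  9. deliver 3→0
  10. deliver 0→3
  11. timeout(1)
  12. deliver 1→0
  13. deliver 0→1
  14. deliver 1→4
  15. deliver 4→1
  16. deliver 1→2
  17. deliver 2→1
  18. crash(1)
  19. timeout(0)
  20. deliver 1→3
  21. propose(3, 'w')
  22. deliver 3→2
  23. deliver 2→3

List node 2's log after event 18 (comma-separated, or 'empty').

empty

e1 timeout(3): 3[cand,t=1,-]
e2 deliver 3→1: 1[foll,t=1,-]
e3 deliver 1→3: ·
e4 deliver 3→0: 0[foll,t=1,-]
e5 deliver 0→3: 3[lead,t=1,-]
e6 deliver 3→4: 4[foll,t=1,-]
e7 deliver 4→3: ·
e8 propose(3,'x'): 3[lead,t=1,x]
e9 deliver 3→0: 0[foll,t=1,x]
e10 deliver 0→3: ·
e11 timeout(1): 1[cand,t=2,-]
e12 deliver 1→0: 0[foll,t=2,x]
e13 deliver 0→1: ·
e14 deliver 1→4: 4[foll,t=2,-]
e15 deliver 4→1: 1[lead,t=2,-]
e16 deliver 1→2: 2[foll,t=2,-]
e17 deliver 2→1: ·
e18 crash(1): 1[✗lead,t=2,-]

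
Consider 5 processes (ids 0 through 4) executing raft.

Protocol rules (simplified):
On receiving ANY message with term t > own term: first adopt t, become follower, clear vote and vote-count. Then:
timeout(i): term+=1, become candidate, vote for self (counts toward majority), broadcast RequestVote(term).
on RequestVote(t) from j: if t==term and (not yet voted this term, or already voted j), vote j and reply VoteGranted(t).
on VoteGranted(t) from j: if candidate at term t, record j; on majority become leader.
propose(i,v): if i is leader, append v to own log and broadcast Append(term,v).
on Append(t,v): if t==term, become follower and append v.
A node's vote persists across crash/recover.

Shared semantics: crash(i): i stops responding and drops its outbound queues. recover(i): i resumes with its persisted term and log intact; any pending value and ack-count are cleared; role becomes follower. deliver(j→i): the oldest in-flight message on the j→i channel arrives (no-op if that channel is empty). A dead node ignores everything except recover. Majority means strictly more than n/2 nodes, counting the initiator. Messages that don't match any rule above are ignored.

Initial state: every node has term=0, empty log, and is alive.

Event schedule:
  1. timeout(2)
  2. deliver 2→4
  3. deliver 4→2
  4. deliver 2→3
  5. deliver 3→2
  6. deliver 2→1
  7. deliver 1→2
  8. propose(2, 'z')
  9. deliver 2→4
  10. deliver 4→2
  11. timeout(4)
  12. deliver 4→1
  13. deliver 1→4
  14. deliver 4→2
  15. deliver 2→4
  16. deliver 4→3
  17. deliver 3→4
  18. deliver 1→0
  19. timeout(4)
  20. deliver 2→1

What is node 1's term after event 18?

[1] timeout(2) → N2(cand t1 [-])
[2] deliver 2→4 → N4(foll t1 [-])
[3] deliver 4→2 → ∅
[4] deliver 2→3 → N3(foll t1 [-])
[5] deliver 3→2 → N2(lead t1 [-])
[6] deliver 2→1 → N1(foll t1 [-])
[7] deliver 1→2 → ∅
[8] propose(2,'z') → N2(lead t1 [z])
[9] deliver 2→4 → N4(foll t1 [z])
[10] deliver 4→2 → ∅
[11] timeout(4) → N4(cand t2 [z])
[12] deliver 4→1 → N1(foll t2 [-])
[13] deliver 1→4 → ∅
[14] deliver 4→2 → N2(foll t2 [z])
[15] deliver 2→4 → N4(lead t2 [z])
[16] deliver 4→3 → N3(foll t2 [-])
[17] deliver 3→4 → ∅
[18] deliver 1→0 → ∅

2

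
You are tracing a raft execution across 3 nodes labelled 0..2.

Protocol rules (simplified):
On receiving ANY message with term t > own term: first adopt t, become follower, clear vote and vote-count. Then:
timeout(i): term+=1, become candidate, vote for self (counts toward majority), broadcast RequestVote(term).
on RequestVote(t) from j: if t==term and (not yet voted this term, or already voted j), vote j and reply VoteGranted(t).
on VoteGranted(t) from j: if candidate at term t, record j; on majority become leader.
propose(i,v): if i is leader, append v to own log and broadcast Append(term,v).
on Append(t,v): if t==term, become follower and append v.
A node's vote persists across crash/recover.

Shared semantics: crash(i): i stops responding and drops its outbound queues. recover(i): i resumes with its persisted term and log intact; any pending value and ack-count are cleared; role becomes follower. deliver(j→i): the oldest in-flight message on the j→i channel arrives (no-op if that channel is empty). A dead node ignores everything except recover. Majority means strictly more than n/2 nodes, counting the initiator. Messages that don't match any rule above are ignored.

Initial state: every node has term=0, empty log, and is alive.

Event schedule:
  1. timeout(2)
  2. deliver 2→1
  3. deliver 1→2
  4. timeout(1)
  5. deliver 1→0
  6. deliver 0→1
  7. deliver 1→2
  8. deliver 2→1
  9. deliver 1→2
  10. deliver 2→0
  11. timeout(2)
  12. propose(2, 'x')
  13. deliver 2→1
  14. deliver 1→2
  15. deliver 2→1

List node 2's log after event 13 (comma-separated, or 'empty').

step 1 timeout(2): 2={cand,t=1,log=-}
step 2 deliver 2→1: 1={foll,t=1,log=-}
step 3 deliver 1→2: 2={lead,t=1,log=-}
step 4 timeout(1): 1={cand,t=2,log=-}
step 5 deliver 1→0: 0={foll,t=2,log=-}
step 6 deliver 0→1: 1={lead,t=2,log=-}
step 7 deliver 1→2: 2={foll,t=2,log=-}
step 8 deliver 2→1: —
step 9 deliver 1→2: —
step 10 deliver 2→0: —
step 11 timeout(2): 2={cand,t=3,log=-}
step 12 propose(2,'x'): —
step 13 deliver 2→1: 1={foll,t=3,log=-}

empty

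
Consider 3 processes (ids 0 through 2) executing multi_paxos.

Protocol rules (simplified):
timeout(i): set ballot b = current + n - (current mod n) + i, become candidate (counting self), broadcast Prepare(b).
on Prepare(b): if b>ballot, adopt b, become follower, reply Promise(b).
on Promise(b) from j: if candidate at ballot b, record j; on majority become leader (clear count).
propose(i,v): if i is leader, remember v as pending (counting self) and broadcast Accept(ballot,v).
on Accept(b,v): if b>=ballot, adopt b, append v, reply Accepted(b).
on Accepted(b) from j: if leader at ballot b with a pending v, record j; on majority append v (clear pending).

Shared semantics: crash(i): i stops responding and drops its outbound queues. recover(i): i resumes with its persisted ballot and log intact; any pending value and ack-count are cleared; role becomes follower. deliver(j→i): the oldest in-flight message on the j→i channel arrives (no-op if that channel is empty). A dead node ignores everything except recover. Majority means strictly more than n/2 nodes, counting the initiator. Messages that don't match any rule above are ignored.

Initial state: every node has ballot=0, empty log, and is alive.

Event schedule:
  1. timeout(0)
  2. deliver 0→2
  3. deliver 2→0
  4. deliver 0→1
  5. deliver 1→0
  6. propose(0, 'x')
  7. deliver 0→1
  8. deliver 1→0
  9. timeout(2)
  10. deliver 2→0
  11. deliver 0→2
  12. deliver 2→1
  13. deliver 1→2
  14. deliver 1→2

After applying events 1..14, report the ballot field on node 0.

step 1 timeout(0): 0={cand,b=3,log=-}
step 2 deliver 0→2: 2={foll,b=3,log=-}
step 3 deliver 2→0: 0={lead,b=3,log=-}
step 4 deliver 0→1: 1={foll,b=3,log=-}
step 5 deliver 1→0: —
step 6 propose(0,'x'): —
step 7 deliver 0→1: 1={foll,b=3,log=x}
step 8 deliver 1→0: 0={lead,b=3,log=x}
step 9 timeout(2): 2={cand,b=8,log=-}
step 10 deliver 2→0: 0={foll,b=8,log=x}
step 11 deliver 0→2: —
step 12 deliver 2→1: 1={foll,b=8,log=x}
step 13 deliver 1→2: 2={lead,b=8,log=-}
step 14 deliver 1→2: —

8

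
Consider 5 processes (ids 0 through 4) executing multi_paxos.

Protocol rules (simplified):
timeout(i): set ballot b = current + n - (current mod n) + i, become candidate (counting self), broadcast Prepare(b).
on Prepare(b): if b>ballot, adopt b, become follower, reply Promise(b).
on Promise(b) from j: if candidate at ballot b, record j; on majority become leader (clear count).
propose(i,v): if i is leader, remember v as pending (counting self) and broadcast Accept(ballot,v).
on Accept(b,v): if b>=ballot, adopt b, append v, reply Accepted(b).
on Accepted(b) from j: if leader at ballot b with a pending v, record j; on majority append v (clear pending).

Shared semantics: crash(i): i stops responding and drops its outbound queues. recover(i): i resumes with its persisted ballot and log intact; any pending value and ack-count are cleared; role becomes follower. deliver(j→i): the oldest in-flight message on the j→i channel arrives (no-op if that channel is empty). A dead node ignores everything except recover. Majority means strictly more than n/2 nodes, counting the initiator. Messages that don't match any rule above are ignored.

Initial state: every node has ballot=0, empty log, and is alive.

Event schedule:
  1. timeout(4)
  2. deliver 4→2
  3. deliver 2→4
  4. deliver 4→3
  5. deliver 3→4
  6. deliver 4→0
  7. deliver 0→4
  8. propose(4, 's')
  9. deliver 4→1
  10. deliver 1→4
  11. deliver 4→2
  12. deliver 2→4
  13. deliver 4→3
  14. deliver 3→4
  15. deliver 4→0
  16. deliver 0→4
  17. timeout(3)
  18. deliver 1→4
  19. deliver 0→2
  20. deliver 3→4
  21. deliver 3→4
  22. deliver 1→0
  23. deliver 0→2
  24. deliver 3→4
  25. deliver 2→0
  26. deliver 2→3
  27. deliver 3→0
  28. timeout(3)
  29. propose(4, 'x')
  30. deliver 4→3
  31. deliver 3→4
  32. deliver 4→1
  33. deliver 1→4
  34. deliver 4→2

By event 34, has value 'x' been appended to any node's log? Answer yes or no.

no

e1 timeout(4): 4[cand,b=9,-]
e2 deliver 4→2: 2[foll,b=9,-]
e3 deliver 2→4: ·
e4 deliver 4→3: 3[foll,b=9,-]
e5 deliver 3→4: 4[lead,b=9,-]
e6 deliver 4→0: 0[foll,b=9,-]
e7 deliver 0→4: ·
e8 propose(4,'s'): ·
e9 deliver 4→1: 1[foll,b=9,-]
e10 deliver 1→4: ·
e11 deliver 4→2: 2[foll,b=9,s]
e12 deliver 2→4: ·
e13 deliver 4→3: 3[foll,b=9,s]
e14 deliver 3→4: 4[lead,b=9,s]
e15 deliver 4→0: 0[foll,b=9,s]
e16 deliver 0→4: ·
e17 timeout(3): 3[cand,b=13,s]
e18 deliver 1→4: ·
e19 deliver 0→2: ·
e20 deliver 3→4: 4[foll,b=13,s]
e21 deliver 3→4: ·
e22 deliver 1→0: ·
e23 deliver 0→2: ·
e24 deliver 3→4: ·
e25 deliver 2→0: ·
e26 deliver 2→3: ·
e27 deliver 3→0: 0[foll,b=13,s]
e28 timeout(3): 3[cand,b=18,s]
e29 propose(4,'x'): ·
e30 deliver 4→3: ·
e31 deliver 3→4: 4[foll,b=18,s]
e32 deliver 4→1: 1[foll,b=9,s]
e33 deliver 1→4: ·
e34 deliver 4→2: ·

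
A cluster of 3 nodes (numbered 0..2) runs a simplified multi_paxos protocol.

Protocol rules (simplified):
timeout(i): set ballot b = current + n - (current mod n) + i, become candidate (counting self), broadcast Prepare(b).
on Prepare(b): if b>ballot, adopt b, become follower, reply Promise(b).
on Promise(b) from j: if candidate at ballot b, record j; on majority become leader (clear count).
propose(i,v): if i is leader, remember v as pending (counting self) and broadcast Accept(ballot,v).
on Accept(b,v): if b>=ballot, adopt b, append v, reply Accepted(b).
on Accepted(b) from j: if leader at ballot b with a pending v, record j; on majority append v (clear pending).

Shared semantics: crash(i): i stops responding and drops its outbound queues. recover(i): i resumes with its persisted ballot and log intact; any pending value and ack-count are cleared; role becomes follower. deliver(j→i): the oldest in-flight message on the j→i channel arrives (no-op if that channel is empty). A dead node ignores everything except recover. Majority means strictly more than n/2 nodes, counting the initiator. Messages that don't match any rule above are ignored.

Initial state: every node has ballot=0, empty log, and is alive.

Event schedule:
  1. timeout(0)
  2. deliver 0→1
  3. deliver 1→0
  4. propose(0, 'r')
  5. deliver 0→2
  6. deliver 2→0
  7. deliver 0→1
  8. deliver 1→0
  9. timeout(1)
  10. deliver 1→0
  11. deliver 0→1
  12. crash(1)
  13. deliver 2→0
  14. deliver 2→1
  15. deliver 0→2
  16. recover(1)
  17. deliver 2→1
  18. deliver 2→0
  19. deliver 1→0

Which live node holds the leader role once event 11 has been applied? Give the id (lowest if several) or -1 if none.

1

1. timeout(0):  <0:cand b3 ->
2. deliver 0→1:  <1:foll b3 ->
3. deliver 1→0:  <0:lead b3 ->
4. propose(0,'r'):  nop
5. deliver 0→2:  <2:foll b3 ->
6. deliver 2→0:  nop
7. deliver 0→1:  <1:foll b3 r>
8. deliver 1→0:  <0:lead b3 r>
9. timeout(1):  <1:cand b7 r>
10. deliver 1→0:  <0:foll b7 r>
11. deliver 0→1:  <1:lead b7 r>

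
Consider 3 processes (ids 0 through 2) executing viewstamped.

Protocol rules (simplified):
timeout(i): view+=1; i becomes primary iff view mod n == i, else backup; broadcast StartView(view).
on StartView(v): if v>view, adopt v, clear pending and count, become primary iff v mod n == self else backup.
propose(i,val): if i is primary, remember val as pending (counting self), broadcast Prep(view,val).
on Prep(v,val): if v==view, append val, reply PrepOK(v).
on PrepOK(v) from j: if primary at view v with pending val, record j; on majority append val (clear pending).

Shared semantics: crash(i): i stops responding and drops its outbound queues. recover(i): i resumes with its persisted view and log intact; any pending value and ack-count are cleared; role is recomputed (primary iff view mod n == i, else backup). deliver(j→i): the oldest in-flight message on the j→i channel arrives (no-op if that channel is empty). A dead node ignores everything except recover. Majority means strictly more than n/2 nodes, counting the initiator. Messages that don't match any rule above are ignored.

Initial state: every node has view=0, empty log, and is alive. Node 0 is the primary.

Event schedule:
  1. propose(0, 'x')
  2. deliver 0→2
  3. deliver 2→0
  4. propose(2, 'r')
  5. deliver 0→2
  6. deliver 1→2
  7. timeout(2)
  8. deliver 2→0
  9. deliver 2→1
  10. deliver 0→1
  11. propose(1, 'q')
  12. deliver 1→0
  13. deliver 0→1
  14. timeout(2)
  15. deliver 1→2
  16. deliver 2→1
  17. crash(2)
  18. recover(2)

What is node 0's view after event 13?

1. propose(0,'x'):  nop
2. deliver 0→2:  <2:back v0 x>
3. deliver 2→0:  <0:prim v0 x>
4. propose(2,'r'):  nop
5. deliver 0→2:  nop
6. deliver 1→2:  nop
7. timeout(2):  <2:back v1 x>
8. deliver 2→0:  <0:back v1 x>
9. deliver 2→1:  <1:prim v1 ->
10. deliver 0→1:  nop
11. propose(1,'q'):  nop
12. deliver 1→0:  <0:back v1 x,q>
13. deliver 0→1:  <1:prim v1 q>

1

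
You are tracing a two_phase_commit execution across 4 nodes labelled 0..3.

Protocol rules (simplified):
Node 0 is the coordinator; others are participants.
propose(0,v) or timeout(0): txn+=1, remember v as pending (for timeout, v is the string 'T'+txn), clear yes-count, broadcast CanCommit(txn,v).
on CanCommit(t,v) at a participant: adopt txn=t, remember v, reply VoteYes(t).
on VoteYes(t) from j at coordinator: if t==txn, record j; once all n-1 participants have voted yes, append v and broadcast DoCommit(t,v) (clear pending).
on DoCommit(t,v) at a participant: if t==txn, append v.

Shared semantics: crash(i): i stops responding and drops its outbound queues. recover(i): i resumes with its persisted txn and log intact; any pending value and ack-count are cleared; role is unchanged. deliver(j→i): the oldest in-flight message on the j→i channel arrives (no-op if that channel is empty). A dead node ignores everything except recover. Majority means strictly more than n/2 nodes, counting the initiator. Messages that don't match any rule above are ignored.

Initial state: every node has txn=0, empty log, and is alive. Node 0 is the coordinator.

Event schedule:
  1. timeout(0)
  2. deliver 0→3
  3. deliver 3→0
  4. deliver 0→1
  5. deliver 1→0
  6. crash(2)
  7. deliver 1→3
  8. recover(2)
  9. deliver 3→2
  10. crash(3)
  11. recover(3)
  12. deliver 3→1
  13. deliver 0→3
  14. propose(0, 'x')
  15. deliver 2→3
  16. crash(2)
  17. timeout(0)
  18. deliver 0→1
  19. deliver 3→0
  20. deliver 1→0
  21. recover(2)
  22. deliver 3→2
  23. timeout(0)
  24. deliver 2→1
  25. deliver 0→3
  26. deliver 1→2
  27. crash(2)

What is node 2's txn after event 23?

0

step 1 timeout(0): 0={coor,t=1,log=-}
step 2 deliver 0→3: 3={part,t=1,log=-}
step 3 deliver 3→0: —
step 4 deliver 0→1: 1={part,t=1,log=-}
step 5 deliver 1→0: —
step 6 crash(2): 2={✗part,t=0,log=-}
step 7 deliver 1→3: —
step 8 recover(2): 2={part,t=0,log=-}
step 9 deliver 3→2: —
step 10 crash(3): 3={✗part,t=1,log=-}
step 11 recover(3): 3={part,t=1,log=-}
step 12 deliver 3→1: —
step 13 deliver 0→3: —
step 14 propose(0,'x'): 0={coor,t=2,log=-}
step 15 deliver 2→3: —
step 16 crash(2): 2={✗part,t=0,log=-}
step 17 timeout(0): 0={coor,t=3,log=-}
step 18 deliver 0→1: 1={part,t=2,log=-}
step 19 deliver 3→0: —
step 20 deliver 1→0: —
step 21 recover(2): 2={part,t=0,log=-}
step 22 deliver 3→2: —
step 23 timeout(0): 0={coor,t=4,log=-}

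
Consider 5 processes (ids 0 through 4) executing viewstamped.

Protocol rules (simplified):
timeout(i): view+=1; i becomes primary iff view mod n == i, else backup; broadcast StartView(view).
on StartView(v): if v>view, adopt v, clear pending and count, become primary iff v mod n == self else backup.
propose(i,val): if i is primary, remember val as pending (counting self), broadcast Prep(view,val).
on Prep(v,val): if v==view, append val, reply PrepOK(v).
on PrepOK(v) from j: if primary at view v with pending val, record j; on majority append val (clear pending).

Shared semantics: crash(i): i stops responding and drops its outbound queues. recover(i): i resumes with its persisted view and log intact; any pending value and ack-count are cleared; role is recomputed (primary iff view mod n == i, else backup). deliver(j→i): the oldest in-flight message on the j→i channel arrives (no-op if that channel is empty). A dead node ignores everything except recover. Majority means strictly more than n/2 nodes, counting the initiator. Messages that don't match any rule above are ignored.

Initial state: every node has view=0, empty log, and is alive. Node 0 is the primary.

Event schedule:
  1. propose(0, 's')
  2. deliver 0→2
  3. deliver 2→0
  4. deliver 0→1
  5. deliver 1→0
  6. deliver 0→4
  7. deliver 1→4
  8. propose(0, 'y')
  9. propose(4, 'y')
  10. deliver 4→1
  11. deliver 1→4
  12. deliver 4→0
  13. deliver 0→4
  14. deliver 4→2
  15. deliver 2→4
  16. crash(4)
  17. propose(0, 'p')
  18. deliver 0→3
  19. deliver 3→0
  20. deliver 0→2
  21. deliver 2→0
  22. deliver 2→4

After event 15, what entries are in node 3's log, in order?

step 1 propose(0,'s'): —
step 2 deliver 0→2: 2={back,v=0,log=s}
step 3 deliver 2→0: —
step 4 deliver 0→1: 1={back,v=0,log=s}
step 5 deliver 1→0: 0={prim,v=0,log=s}
step 6 deliver 0→4: 4={back,v=0,log=s}
step 7 deliver 1→4: —
step 8 propose(0,'y'): —
step 9 propose(4,'y'): —
step 10 deliver 4→1: —
step 11 deliver 1→4: —
step 12 deliver 4→0: —
step 13 deliver 0→4: 4={back,v=0,log=s,y}
step 14 deliver 4→2: —
step 15 deliver 2→4: —

empty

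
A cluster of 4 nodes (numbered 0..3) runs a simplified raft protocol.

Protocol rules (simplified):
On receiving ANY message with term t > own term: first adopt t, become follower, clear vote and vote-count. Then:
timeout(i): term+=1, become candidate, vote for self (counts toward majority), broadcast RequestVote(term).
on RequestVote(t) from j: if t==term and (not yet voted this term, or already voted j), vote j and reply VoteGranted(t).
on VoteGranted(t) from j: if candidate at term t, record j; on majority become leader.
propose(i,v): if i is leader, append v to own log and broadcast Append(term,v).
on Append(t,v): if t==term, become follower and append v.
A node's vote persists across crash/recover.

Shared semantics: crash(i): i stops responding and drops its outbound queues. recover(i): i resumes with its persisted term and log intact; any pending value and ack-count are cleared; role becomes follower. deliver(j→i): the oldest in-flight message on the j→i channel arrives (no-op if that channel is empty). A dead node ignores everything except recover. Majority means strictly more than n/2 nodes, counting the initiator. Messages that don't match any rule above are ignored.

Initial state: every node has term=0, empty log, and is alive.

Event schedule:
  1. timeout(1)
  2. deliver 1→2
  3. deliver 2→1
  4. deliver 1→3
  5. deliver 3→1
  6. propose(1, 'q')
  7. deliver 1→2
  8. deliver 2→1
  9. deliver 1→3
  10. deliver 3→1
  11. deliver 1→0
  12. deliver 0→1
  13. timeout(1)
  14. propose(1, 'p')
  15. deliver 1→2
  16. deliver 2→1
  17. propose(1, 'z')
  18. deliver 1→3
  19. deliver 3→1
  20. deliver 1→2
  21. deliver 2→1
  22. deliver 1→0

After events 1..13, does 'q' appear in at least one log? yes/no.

yes

after 1 — timeout(1): n1:cand/t1/[-]
after 2 — deliver 1→2: n2:foll/t1/[-]
after 3 — deliver 2→1: ·
after 4 — deliver 1→3: n3:foll/t1/[-]
after 5 — deliver 3→1: n1:lead/t1/[-]
after 6 — propose(1,'q'): n1:lead/t1/[q]
after 7 — deliver 1→2: n2:foll/t1/[q]
after 8 — deliver 2→1: ·
after 9 — deliver 1→3: n3:foll/t1/[q]
after 10 — deliver 3→1: ·
after 11 — deliver 1→0: n0:foll/t1/[-]
after 12 — deliver 0→1: ·
after 13 — timeout(1): n1:cand/t2/[q]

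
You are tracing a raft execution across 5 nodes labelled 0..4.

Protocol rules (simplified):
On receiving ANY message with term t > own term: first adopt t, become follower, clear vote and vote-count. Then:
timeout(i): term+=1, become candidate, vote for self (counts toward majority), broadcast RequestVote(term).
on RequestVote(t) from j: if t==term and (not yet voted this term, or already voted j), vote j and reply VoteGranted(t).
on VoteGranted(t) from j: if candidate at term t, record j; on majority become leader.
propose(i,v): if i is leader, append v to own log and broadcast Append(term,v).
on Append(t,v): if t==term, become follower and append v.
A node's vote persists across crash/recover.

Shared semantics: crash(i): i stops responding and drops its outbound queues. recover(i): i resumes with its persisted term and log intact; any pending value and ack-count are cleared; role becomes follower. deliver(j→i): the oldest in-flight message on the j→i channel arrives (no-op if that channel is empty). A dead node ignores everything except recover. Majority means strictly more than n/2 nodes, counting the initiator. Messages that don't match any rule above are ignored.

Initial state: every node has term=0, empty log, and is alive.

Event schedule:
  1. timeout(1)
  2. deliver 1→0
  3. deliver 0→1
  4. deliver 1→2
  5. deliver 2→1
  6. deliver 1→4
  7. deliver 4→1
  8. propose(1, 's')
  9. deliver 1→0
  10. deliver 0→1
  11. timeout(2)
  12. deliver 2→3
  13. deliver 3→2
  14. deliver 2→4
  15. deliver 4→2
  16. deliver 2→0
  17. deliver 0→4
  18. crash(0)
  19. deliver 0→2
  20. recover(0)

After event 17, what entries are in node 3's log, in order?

empty

after 1 — timeout(1): n1:cand/t1/[-]
after 2 — deliver 1→0: n0:foll/t1/[-]
after 3 — deliver 0→1: ·
after 4 — deliver 1→2: n2:foll/t1/[-]
after 5 — deliver 2→1: n1:lead/t1/[-]
after 6 — deliver 1→4: n4:foll/t1/[-]
after 7 — deliver 4→1: ·
after 8 — propose(1,'s'): n1:lead/t1/[s]
after 9 — deliver 1→0: n0:foll/t1/[s]
after 10 — deliver 0→1: ·
after 11 — timeout(2): n2:cand/t2/[-]
after 12 — deliver 2→3: n3:foll/t2/[-]
after 13 — deliver 3→2: ·
after 14 — deliver 2→4: n4:foll/t2/[-]
after 15 — deliver 4→2: n2:lead/t2/[-]
after 16 — deliver 2→0: n0:foll/t2/[s]
after 17 — deliver 0→4: ·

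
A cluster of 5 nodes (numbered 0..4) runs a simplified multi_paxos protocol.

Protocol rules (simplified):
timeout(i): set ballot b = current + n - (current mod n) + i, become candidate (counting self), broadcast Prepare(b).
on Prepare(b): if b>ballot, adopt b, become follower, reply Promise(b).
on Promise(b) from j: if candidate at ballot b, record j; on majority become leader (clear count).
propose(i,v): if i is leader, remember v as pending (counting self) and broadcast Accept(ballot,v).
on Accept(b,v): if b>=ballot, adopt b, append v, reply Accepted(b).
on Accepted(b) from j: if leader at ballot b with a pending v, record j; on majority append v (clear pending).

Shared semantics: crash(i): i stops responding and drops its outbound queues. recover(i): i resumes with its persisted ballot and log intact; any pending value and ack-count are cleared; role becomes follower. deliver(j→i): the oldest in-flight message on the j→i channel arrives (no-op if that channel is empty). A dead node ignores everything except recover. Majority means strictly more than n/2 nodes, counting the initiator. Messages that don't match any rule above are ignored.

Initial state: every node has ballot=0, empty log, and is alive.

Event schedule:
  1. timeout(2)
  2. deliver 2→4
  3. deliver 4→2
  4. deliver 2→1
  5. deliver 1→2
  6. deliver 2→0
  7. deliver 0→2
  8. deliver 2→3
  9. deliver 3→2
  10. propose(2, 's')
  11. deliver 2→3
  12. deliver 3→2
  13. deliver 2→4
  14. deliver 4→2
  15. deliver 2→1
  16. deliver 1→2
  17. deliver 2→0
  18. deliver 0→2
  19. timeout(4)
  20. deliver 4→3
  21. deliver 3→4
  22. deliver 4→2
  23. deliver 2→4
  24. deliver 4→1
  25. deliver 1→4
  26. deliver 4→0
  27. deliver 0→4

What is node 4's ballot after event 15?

[1] timeout(2) → N2(cand b7 [-])
[2] deliver 2→4 → N4(foll b7 [-])
[3] deliver 4→2 → ∅
[4] deliver 2→1 → N1(foll b7 [-])
[5] deliver 1→2 → N2(lead b7 [-])
[6] deliver 2→0 → N0(foll b7 [-])
[7] deliver 0→2 → ∅
[8] deliver 2→3 → N3(foll b7 [-])
[9] deliver 3→2 → ∅
[10] propose(2,'s') → ∅
[11] deliver 2→3 → N3(foll b7 [s])
[12] deliver 3→2 → ∅
[13] deliver 2→4 → N4(foll b7 [s])
[14] deliver 4→2 → N2(lead b7 [s])
[15] deliver 2→1 → N1(foll b7 [s])

7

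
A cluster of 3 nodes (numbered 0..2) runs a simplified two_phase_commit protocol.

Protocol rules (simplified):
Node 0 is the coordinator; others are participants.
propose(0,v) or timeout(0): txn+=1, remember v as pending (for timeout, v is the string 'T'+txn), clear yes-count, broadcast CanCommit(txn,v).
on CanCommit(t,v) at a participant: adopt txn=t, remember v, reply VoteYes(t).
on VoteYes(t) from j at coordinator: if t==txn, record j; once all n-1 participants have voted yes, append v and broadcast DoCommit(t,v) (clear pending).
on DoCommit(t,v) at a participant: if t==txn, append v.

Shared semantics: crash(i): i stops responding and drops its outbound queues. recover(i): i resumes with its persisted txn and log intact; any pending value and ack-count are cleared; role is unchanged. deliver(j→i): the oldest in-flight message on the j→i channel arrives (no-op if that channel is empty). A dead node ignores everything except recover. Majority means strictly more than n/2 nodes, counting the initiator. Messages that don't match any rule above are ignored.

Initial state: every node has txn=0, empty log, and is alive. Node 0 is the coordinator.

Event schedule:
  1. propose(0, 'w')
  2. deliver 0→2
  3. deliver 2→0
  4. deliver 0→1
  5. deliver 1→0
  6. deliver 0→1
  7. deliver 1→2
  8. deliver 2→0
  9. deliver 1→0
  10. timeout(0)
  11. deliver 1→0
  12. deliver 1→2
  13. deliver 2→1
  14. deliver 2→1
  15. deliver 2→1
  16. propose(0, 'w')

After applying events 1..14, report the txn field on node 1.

e1 propose(0,'w'): 0[coor,t=1,-]
e2 deliver 0→2: 2[part,t=1,-]
e3 deliver 2→0: ·
e4 deliver 0→1: 1[part,t=1,-]
e5 deliver 1→0: 0[coor,t=1,w]
e6 deliver 0→1: 1[part,t=1,w]
e7 deliver 1→2: ·
e8 deliver 2→0: ·
e9 deliver 1→0: ·
e10 timeout(0): 0[coor,t=2,w]
e11 deliver 1→0: ·
e12 deliver 1→2: ·
e13 deliver 2→1: ·
e14 deliver 2→1: ·

1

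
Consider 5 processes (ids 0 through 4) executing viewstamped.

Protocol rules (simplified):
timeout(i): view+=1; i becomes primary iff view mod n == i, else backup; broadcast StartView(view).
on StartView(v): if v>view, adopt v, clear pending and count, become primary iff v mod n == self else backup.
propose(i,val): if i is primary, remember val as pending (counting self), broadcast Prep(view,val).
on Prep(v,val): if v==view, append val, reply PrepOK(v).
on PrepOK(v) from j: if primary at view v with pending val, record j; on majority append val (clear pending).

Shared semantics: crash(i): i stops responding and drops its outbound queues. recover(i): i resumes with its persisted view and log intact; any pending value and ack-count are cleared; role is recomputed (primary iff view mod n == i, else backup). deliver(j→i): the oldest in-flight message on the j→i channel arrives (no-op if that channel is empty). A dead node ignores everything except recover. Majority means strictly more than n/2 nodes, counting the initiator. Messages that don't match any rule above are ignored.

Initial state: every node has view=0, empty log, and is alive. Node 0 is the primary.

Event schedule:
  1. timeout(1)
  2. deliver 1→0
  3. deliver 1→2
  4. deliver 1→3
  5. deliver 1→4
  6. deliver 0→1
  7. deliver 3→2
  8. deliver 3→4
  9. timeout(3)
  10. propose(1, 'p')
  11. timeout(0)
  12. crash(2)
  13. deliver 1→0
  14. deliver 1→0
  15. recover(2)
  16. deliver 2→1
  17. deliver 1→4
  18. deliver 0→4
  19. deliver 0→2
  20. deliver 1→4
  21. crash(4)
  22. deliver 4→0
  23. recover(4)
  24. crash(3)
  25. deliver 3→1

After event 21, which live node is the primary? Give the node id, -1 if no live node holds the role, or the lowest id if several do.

e1 timeout(1): 1[prim,v=1,-]
e2 deliver 1→0: 0[back,v=1,-]
e3 deliver 1→2: 2[back,v=1,-]
e4 deliver 1→3: 3[back,v=1,-]
e5 deliver 1→4: 4[back,v=1,-]
e6 deliver 0→1: ·
e7 deliver 3→2: ·
e8 deliver 3→4: ·
e9 timeout(3): 3[back,v=2,-]
e10 propose(1,'p'): ·
e11 timeout(0): 0[back,v=2,-]
e12 crash(2): 2[✗back,v=1,-]
e13 deliver 1→0: ·
e14 deliver 1→0: ·
e15 recover(2): 2[back,v=1,-]
e16 deliver 2→1: ·
e17 deliver 1→4: 4[back,v=1,p]
e18 deliver 0→4: 4[back,v=2,p]
e19 deliver 0→2: 2[prim,v=2,-]
e20 deliver 1→4: ·
e21 crash(4): 4[✗back,v=2,p]

1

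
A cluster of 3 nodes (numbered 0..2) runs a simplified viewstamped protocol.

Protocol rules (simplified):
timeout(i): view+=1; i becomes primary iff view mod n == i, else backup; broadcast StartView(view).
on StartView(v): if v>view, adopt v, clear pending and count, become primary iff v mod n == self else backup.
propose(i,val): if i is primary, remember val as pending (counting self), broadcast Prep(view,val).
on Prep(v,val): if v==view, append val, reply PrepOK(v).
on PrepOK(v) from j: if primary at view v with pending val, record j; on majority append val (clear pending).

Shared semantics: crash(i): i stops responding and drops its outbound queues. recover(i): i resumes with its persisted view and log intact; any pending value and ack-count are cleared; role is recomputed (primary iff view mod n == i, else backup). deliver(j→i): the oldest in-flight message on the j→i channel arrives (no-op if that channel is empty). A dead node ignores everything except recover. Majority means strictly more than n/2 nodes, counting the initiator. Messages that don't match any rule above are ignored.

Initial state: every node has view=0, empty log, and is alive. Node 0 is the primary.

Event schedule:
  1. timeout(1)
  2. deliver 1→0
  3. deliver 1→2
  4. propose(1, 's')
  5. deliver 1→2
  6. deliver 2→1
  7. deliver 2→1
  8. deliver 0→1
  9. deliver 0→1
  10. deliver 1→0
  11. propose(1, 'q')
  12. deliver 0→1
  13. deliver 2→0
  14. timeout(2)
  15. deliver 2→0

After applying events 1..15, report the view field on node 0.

e1 timeout(1): 1[prim,v=1,-]
e2 deliver 1→0: 0[back,v=1,-]
e3 deliver 1→2: 2[back,v=1,-]
e4 propose(1,'s'): ·
e5 deliver 1→2: 2[back,v=1,s]
e6 deliver 2→1: 1[prim,v=1,s]
e7 deliver 2→1: ·
e8 deliver 0→1: ·
e9 deliver 0→1: ·
e10 deliver 1→0: 0[back,v=1,s]
e11 propose(1,'q'): ·
e12 deliver 0→1: 1[prim,v=1,s,q]
e13 deliver 2→0: ·
e14 timeout(2): 2[prim,v=2,s]
e15 deliver 2→0: 0[back,v=2,s]

2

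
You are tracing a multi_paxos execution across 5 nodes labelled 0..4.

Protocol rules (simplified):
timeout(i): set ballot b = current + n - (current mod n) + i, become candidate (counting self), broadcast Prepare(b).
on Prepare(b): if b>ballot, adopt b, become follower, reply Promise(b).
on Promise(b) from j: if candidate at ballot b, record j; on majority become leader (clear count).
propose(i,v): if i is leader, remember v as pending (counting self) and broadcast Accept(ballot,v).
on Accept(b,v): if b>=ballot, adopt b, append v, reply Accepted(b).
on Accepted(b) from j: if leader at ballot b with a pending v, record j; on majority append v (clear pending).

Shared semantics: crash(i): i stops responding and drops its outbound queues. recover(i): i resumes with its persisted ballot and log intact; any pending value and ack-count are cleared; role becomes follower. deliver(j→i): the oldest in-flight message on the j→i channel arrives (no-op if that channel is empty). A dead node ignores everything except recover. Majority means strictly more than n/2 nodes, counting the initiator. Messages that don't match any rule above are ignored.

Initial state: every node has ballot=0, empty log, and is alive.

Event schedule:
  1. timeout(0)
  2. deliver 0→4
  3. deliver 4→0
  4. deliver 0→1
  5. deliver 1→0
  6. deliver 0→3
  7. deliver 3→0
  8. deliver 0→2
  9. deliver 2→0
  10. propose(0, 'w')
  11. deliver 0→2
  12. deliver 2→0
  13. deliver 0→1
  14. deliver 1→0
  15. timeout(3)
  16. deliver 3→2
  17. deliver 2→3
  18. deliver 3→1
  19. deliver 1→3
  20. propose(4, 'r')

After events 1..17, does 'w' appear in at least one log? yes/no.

[1] timeout(0) → N0(cand b5 [-])
[2] deliver 0→4 → N4(foll b5 [-])
[3] deliver 4→0 → ∅
[4] deliver 0→1 → N1(foll b5 [-])
[5] deliver 1→0 → N0(lead b5 [-])
[6] deliver 0→3 → N3(foll b5 [-])
[7] deliver 3→0 → ∅
[8] deliver 0→2 → N2(foll b5 [-])
[9] deliver 2→0 → ∅
[10] propose(0,'w') → ∅
[11] deliver 0→2 → N2(foll b5 [w])
[12] deliver 2→0 → ∅
[13] deliver 0→1 → N1(foll b5 [w])
[14] deliver 1→0 → N0(lead b5 [w])
[15] timeout(3) → N3(cand b13 [-])
[16] deliver 3→2 → N2(foll b13 [w])
[17] deliver 2→3 → ∅

yes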